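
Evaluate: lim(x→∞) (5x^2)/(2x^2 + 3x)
This is an ∞/∞ indeterminate form.

Apply L'Hôpital's rule: differentiate numerator and denominator separately.
  f(x) = 5·x^2   ⇒   f'(x) = 10·x
  g(x) = 2·x^2 + 3·x   ⇒   g'(x) = 4·x + 3
  lim(x→∞) f'(x)/g'(x) = lim(x→∞) (10·x)/(4·x + 3)
  = 5/2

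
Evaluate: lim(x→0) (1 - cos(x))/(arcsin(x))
This is a 0/0 indeterminate form.

Apply L'Hôpital's rule: differentiate numerator and denominator separately.
  f(x) = 1 - cos(x)   ⇒   f'(x) = sin(x)
  g(x) = asin(x)   ⇒   g'(x) = 1/sqrt(1 - x^2)
  lim(x→0) f'(x)/g'(x) = lim(x→0) (sin(x))/(1/sqrt(1 - x^2))
  = 0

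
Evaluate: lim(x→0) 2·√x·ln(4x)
This is a 0·∞ indeterminate form.

Rewrite 0·∞ as a quotient (0/0 or ∞/∞ form), then apply L'Hôpital's rule:
  lim(x→0) 2·√x·ln(4x) = 0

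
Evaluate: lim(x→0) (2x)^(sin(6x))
This is an exponential indeterminate form.

For exponential indeterminate forms, take the natural log:
  Let L = lim(x→0) (2x)^(sin(6x))
  Then ln(L) = lim(x→0) [exponent × ln(base)]
  Evaluate using L'Hôpital or standard limits, then exponentiate.
  L = 1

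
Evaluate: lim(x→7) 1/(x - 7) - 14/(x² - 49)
This is an ∞-∞ indeterminate form.

Combine fractions or rationalize to convert ∞-∞ to 0/0 form:
  lim(x→7) 1/(x - 7) - 14/(x² - 49) = 1/14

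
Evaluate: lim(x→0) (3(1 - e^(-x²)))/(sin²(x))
This is a 0/0 indeterminate form.

Apply L'Hôpital's rule: differentiate numerator and denominator separately.
  f(x) = 3 - 3·e^(-x^2)   ⇒   f'(x) = 6·x·e^(-x^2)
  g(x) = sin(x)^2   ⇒   g'(x) = 2·sin(x)·cos(x)
  lim(x→0) f'(x)/g'(x) = lim(x→0) (6·x·e^(-x^2))/(2·sin(x)·cos(x))
  = 3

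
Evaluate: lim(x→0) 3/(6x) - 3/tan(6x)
This is an ∞-∞ indeterminate form.

Combine fractions or rationalize to convert ∞-∞ to 0/0 form:
  lim(x→0) 3/(6x) - 3/tan(6x) = 0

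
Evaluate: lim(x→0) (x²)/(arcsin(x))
This is a 0/0 indeterminate form.

Apply L'Hôpital's rule: differentiate numerator and denominator separately.
  f(x) = x^2   ⇒   f'(x) = 2·x
  g(x) = asin(x)   ⇒   g'(x) = 1/sqrt(1 - x^2)
  lim(x→0) f'(x)/g'(x) = lim(x→0) (2·x)/(1/sqrt(1 - x^2))
  = 0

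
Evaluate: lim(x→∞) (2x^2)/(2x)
This is an ∞/∞ indeterminate form.

Apply L'Hôpital's rule: differentiate numerator and denominator separately.
  f(x) = 2·x^2   ⇒   f'(x) = 4·x
  g(x) = 2·x   ⇒   g'(x) = 2
  lim(x→∞) f'(x)/g'(x) = lim(x→∞) (4·x)/(2)
  = ∞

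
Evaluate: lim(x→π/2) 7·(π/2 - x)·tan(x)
This is a 0·∞ indeterminate form.

Rewrite 0·∞ as a quotient (0/0 or ∞/∞ form), then apply L'Hôpital's rule:
  lim(x→π/2) 7·(π/2 - x)·tan(x) = 7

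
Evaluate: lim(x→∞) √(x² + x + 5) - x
This is an ∞-∞ indeterminate form.

Combine fractions or rationalize to convert ∞-∞ to 0/0 form:
  lim(x→∞) √(x² + x + 5) - x = 1/2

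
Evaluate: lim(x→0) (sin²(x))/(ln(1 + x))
This is a 0/0 indeterminate form.

Apply L'Hôpital's rule: differentiate numerator and denominator separately.
  f(x) = sin(x)^2   ⇒   f'(x) = 2·sin(x)·cos(x)
  g(x) = ln(x + 1)   ⇒   g'(x) = 1/(x + 1)
  lim(x→0) f'(x)/g'(x) = lim(x→0) (2·sin(x)·cos(x))/(1/(x + 1))
  = 0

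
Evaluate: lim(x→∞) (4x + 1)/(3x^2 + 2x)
This is an ∞/∞ indeterminate form.

Apply L'Hôpital's rule: differentiate numerator and denominator separately.
  f(x) = 4·x + 1   ⇒   f'(x) = 4
  g(x) = 3·x^2 + 2·x   ⇒   g'(x) = 6·x + 2
  lim(x→∞) f'(x)/g'(x) = lim(x→∞) (4)/(6·x + 2)
  = 0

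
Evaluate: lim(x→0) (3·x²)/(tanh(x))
This is a 0/0 indeterminate form.

Apply L'Hôpital's rule: differentiate numerator and denominator separately.
  f(x) = 3·x^2   ⇒   f'(x) = 6·x
  g(x) = tanh(x)   ⇒   g'(x) = 1 - tanh(x)^2
  lim(x→0) f'(x)/g'(x) = lim(x→0) (6·x)/(1 - tanh(x)^2)
  = 0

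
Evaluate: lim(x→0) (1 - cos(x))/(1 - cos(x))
This is a 0/0 indeterminate form.

Apply L'Hôpital's rule: differentiate numerator and denominator separately.
  f(x) = 1 - cos(x)   ⇒   f'(x) = sin(x)
  g(x) = 1 - cos(x)   ⇒   g'(x) = sin(x)
  lim(x→0) f'(x)/g'(x) = lim(x→0) (sin(x))/(sin(x))
  = 1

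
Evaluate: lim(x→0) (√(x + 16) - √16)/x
This is a standard limit.

Factor or rationalize the expression:
  lim(x→0) (√(x + 16) - √16)/x = 1/8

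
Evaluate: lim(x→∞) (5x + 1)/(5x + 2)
This is an ∞/∞ indeterminate form.

Apply L'Hôpital's rule: differentiate numerator and denominator separately.
  f(x) = 5·x + 1   ⇒   f'(x) = 5
  g(x) = 5·x + 2   ⇒   g'(x) = 5
  lim(x→∞) f'(x)/g'(x) = lim(x→∞) (5)/(5)
  = 1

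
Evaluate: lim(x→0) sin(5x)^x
This is an exponential indeterminate form.

For exponential indeterminate forms, take the natural log:
  Let L = lim(x→0) sin(5x)^x
  Then ln(L) = lim(x→0) [exponent × ln(base)]
  Evaluate using L'Hôpital or standard limits, then exponentiate.
  L = 1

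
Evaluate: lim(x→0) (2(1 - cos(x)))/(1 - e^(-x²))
This is a 0/0 indeterminate form.

Apply L'Hôpital's rule: differentiate numerator and denominator separately.
  f(x) = 2 - 2·cos(x)   ⇒   f'(x) = 2·sin(x)
  g(x) = 1 - e^(-x^2)   ⇒   g'(x) = 2·x·e^(-x^2)
  lim(x→0) f'(x)/g'(x) = lim(x→0) (2·sin(x))/(2·x·e^(-x^2))
  = 1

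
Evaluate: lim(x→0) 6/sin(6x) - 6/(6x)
This is an ∞-∞ indeterminate form.

Combine fractions or rationalize to convert ∞-∞ to 0/0 form:
  lim(x→0) 6/sin(6x) - 6/(6x) = 0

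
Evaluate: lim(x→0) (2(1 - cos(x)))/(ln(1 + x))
This is a 0/0 indeterminate form.

Apply L'Hôpital's rule: differentiate numerator and denominator separately.
  f(x) = 2 - 2·cos(x)   ⇒   f'(x) = 2·sin(x)
  g(x) = ln(x + 1)   ⇒   g'(x) = 1/(x + 1)
  lim(x→0) f'(x)/g'(x) = lim(x→0) (2·sin(x))/(1/(x + 1))
  = 0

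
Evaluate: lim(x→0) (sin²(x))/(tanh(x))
This is a 0/0 indeterminate form.

Apply L'Hôpital's rule: differentiate numerator and denominator separately.
  f(x) = sin(x)^2   ⇒   f'(x) = 2·sin(x)·cos(x)
  g(x) = tanh(x)   ⇒   g'(x) = 1 - tanh(x)^2
  lim(x→0) f'(x)/g'(x) = lim(x→0) (2·sin(x)·cos(x))/(1 - tanh(x)^2)
  = 0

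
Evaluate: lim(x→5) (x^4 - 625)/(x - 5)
This is a standard limit.

Factor or rationalize the expression:
  lim(x→5) (x^4 - 625)/(x - 5) = 500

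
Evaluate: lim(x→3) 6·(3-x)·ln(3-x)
This is a 0·∞ indeterminate form.

Rewrite 0·∞ as a quotient (0/0 or ∞/∞ form), then apply L'Hôpital's rule:
  lim(x→3) 6·(3-x)·ln(3-x) = 0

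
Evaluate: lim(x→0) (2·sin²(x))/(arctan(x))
This is a 0/0 indeterminate form.

Apply L'Hôpital's rule: differentiate numerator and denominator separately.
  f(x) = 2·sin(x)^2   ⇒   f'(x) = 4·sin(x)·cos(x)
  g(x) = atan(x)   ⇒   g'(x) = 1/(x^2 + 1)
  lim(x→0) f'(x)/g'(x) = lim(x→0) (4·sin(x)·cos(x))/(1/(x^2 + 1))
  = 0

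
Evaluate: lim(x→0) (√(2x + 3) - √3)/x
This is a standard limit.

Factor or rationalize the expression:
  lim(x→0) (√(2x + 3) - √3)/x = sqrt(3)/3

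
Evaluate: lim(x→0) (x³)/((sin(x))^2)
This is a 0/0 indeterminate form.

Apply L'Hôpital's rule: differentiate numerator and denominator separately.
  f(x) = x^3   ⇒   f'(x) = 3·x^2
  g(x) = sin(x)^2   ⇒   g'(x) = 2·sin(x)·cos(x)
  lim(x→0) f'(x)/g'(x) = lim(x→0) (3·x^2)/(2·sin(x)·cos(x))
  = 0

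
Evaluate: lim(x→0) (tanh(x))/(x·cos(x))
This is a 0/0 indeterminate form.

Apply L'Hôpital's rule: differentiate numerator and denominator separately.
  f(x) = tanh(x)   ⇒   f'(x) = 1 - tanh(x)^2
  g(x) = x·cos(x)   ⇒   g'(x) = -x·sin(x) + cos(x)
  lim(x→0) f'(x)/g'(x) = lim(x→0) (1 - tanh(x)^2)/(-x·sin(x) + cos(x))
  = 1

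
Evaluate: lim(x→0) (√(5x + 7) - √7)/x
This is a standard limit.

Factor or rationalize the expression:
  lim(x→0) (√(5x + 7) - √7)/x = 5·sqrt(7)/14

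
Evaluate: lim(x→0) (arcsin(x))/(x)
This is a 0/0 indeterminate form.

Apply L'Hôpital's rule: differentiate numerator and denominator separately.
  f(x) = asin(x)   ⇒   f'(x) = 1/sqrt(1 - x^2)
  g(x) = x   ⇒   g'(x) = 1
  lim(x→0) f'(x)/g'(x) = lim(x→0) (1/sqrt(1 - x^2))/(1)
  = 1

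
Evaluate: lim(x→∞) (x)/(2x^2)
This is an ∞/∞ indeterminate form.

Apply L'Hôpital's rule: differentiate numerator and denominator separately.
  f(x) = x   ⇒   f'(x) = 1
  g(x) = 2·x^2   ⇒   g'(x) = 4·x
  lim(x→∞) f'(x)/g'(x) = lim(x→∞) (1)/(4·x)
  = 0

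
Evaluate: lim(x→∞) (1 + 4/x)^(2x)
This is an exponential indeterminate form.

For exponential indeterminate forms, take the natural log:
  Let L = lim(x→∞) (1 + 4/x)^(2x)
  Then ln(L) = lim(x→∞) [exponent × ln(base)]
  Evaluate using L'Hôpital or standard limits, then exponentiate.
  L = e^(8)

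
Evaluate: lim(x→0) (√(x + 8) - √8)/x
This is a standard limit.

Factor or rationalize the expression:
  lim(x→0) (√(x + 8) - √8)/x = sqrt(2)/8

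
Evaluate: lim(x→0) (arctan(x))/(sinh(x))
This is a 0/0 indeterminate form.

Apply L'Hôpital's rule: differentiate numerator and denominator separately.
  f(x) = atan(x)   ⇒   f'(x) = 1/(x^2 + 1)
  g(x) = sinh(x)   ⇒   g'(x) = cosh(x)
  lim(x→0) f'(x)/g'(x) = lim(x→0) (1/(x^2 + 1))/(cosh(x))
  = 1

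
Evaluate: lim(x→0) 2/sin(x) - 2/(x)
This is an ∞-∞ indeterminate form.

Combine fractions or rationalize to convert ∞-∞ to 0/0 form:
  lim(x→0) 2/sin(x) - 2/(x) = 0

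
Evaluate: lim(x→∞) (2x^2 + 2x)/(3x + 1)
This is an ∞/∞ indeterminate form.

Apply L'Hôpital's rule: differentiate numerator and denominator separately.
  f(x) = 2·x^2 + 2·x   ⇒   f'(x) = 4·x + 2
  g(x) = 3·x + 1   ⇒   g'(x) = 3
  lim(x→∞) f'(x)/g'(x) = lim(x→∞) (4·x + 2)/(3)
  = ∞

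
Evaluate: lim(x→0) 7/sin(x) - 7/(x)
This is an ∞-∞ indeterminate form.

Combine fractions or rationalize to convert ∞-∞ to 0/0 form:
  lim(x→0) 7/sin(x) - 7/(x) = 0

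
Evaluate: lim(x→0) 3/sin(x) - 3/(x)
This is an ∞-∞ indeterminate form.

Combine fractions or rationalize to convert ∞-∞ to 0/0 form:
  lim(x→0) 3/sin(x) - 3/(x) = 0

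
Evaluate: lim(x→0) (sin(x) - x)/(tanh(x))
This is a 0/0 indeterminate form.

Apply L'Hôpital's rule: differentiate numerator and denominator separately.
  f(x) = -x + sin(x)   ⇒   f'(x) = cos(x) - 1
  g(x) = tanh(x)   ⇒   g'(x) = 1 - tanh(x)^2
  lim(x→0) f'(x)/g'(x) = lim(x→0) (cos(x) - 1)/(1 - tanh(x)^2)
  = 0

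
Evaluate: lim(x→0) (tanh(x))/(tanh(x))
This is a 0/0 indeterminate form.

Apply L'Hôpital's rule: differentiate numerator and denominator separately.
  f(x) = tanh(x)   ⇒   f'(x) = 1 - tanh(x)^2
  g(x) = tanh(x)   ⇒   g'(x) = 1 - tanh(x)^2
  lim(x→0) f'(x)/g'(x) = lim(x→0) (1 - tanh(x)^2)/(1 - tanh(x)^2)
  = 1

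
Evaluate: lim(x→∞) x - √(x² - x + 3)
This is an ∞-∞ indeterminate form.

Combine fractions or rationalize to convert ∞-∞ to 0/0 form:
  lim(x→∞) x - √(x² - x + 3) = 1/2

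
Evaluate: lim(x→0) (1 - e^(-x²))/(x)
This is a 0/0 indeterminate form.

Apply L'Hôpital's rule: differentiate numerator and denominator separately.
  f(x) = 1 - e^(-x^2)   ⇒   f'(x) = 2·x·e^(-x^2)
  g(x) = x   ⇒   g'(x) = 1
  lim(x→0) f'(x)/g'(x) = lim(x→0) (2·x·e^(-x^2))/(1)
  = 0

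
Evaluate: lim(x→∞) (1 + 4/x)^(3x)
This is an exponential indeterminate form.

For exponential indeterminate forms, take the natural log:
  Let L = lim(x→∞) (1 + 4/x)^(3x)
  Then ln(L) = lim(x→∞) [exponent × ln(base)]
  Evaluate using L'Hôpital or standard limits, then exponentiate.
  L = e^(12)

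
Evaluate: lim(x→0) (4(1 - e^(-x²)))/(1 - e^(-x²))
This is a 0/0 indeterminate form.

Apply L'Hôpital's rule: differentiate numerator and denominator separately.
  f(x) = 4 - 4·e^(-x^2)   ⇒   f'(x) = 8·x·e^(-x^2)
  g(x) = 1 - e^(-x^2)   ⇒   g'(x) = 2·x·e^(-x^2)
  lim(x→0) f'(x)/g'(x) = lim(x→0) (8·x·e^(-x^2))/(2·x·e^(-x^2))
  = 4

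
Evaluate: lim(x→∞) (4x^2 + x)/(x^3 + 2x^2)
This is an ∞/∞ indeterminate form.

Apply L'Hôpital's rule: differentiate numerator and denominator separately.
  f(x) = 4·x^2 + x   ⇒   f'(x) = 8·x + 1
  g(x) = x^3 + 2·x^2   ⇒   g'(x) = 3·x^2 + 4·x
  lim(x→∞) f'(x)/g'(x) = lim(x→∞) (8·x + 1)/(3·x^2 + 4·x)
  = 0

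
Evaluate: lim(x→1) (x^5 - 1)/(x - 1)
This is a standard limit.

Factor or rationalize the expression:
  lim(x→1) (x^5 - 1)/(x - 1) = 5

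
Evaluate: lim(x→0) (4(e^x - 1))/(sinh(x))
This is a 0/0 indeterminate form.

Apply L'Hôpital's rule: differentiate numerator and denominator separately.
  f(x) = 4·e^(x) - 4   ⇒   f'(x) = 4·e^(x)
  g(x) = sinh(x)   ⇒   g'(x) = cosh(x)
  lim(x→0) f'(x)/g'(x) = lim(x→0) (4·e^(x))/(cosh(x))
  = 4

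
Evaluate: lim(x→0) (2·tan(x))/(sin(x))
This is a 0/0 indeterminate form.

Apply L'Hôpital's rule: differentiate numerator and denominator separately.
  f(x) = 2·tan(x)   ⇒   f'(x) = 2·tan(x)^2 + 2
  g(x) = sin(x)   ⇒   g'(x) = cos(x)
  lim(x→0) f'(x)/g'(x) = lim(x→0) (2·tan(x)^2 + 2)/(cos(x))
  = 2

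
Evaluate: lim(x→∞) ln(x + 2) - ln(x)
This is an ∞-∞ indeterminate form.

Combine fractions or rationalize to convert ∞-∞ to 0/0 form:
  lim(x→∞) ln(x + 2) - ln(x) = 0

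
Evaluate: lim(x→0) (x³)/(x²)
This is a 0/0 indeterminate form.

Apply L'Hôpital's rule: differentiate numerator and denominator separately.
  f(x) = x^3   ⇒   f'(x) = 3·x^2
  g(x) = x^2   ⇒   g'(x) = 2·x
  lim(x→0) f'(x)/g'(x) = lim(x→0) (3·x^2)/(2·x)
  = 0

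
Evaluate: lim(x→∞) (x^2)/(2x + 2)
This is an ∞/∞ indeterminate form.

Apply L'Hôpital's rule: differentiate numerator and denominator separately.
  f(x) = x^2   ⇒   f'(x) = 2·x
  g(x) = 2·x + 2   ⇒   g'(x) = 2
  lim(x→∞) f'(x)/g'(x) = lim(x→∞) (2·x)/(2)
  = ∞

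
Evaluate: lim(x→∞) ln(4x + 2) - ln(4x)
This is an ∞-∞ indeterminate form.

Combine fractions or rationalize to convert ∞-∞ to 0/0 form:
  lim(x→∞) ln(4x + 2) - ln(4x) = 0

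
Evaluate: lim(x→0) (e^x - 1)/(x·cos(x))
This is a 0/0 indeterminate form.

Apply L'Hôpital's rule: differentiate numerator and denominator separately.
  f(x) = e^(x) - 1   ⇒   f'(x) = e^(x)
  g(x) = x·cos(x)   ⇒   g'(x) = -x·sin(x) + cos(x)
  lim(x→0) f'(x)/g'(x) = lim(x→0) (e^(x))/(-x·sin(x) + cos(x))
  = 1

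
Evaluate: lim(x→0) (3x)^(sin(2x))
This is an exponential indeterminate form.

For exponential indeterminate forms, take the natural log:
  Let L = lim(x→0) (3x)^(sin(2x))
  Then ln(L) = lim(x→0) [exponent × ln(base)]
  Evaluate using L'Hôpital or standard limits, then exponentiate.
  L = 1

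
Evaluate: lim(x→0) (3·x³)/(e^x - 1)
This is a 0/0 indeterminate form.

Apply L'Hôpital's rule: differentiate numerator and denominator separately.
  f(x) = 3·x^3   ⇒   f'(x) = 9·x^2
  g(x) = e^(x) - 1   ⇒   g'(x) = e^(x)
  lim(x→0) f'(x)/g'(x) = lim(x→0) (9·x^2)/(e^(x))
  = 0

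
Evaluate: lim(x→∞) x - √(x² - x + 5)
This is an ∞-∞ indeterminate form.

Combine fractions or rationalize to convert ∞-∞ to 0/0 form:
  lim(x→∞) x - √(x² - x + 5) = 1/2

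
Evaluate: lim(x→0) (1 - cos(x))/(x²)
This is a 0/0 indeterminate form.

Apply L'Hôpital's rule: differentiate numerator and denominator separately.
  f(x) = 1 - cos(x)   ⇒   f'(x) = sin(x)
  g(x) = x^2   ⇒   g'(x) = 2·x
  lim(x→0) f'(x)/g'(x) = lim(x→0) (sin(x))/(2·x)
  = 1/2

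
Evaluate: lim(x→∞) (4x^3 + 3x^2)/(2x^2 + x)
This is an ∞/∞ indeterminate form.

Apply L'Hôpital's rule: differentiate numerator and denominator separately.
  f(x) = 4·x^3 + 3·x^2   ⇒   f'(x) = 12·x^2 + 6·x
  g(x) = 2·x^2 + x   ⇒   g'(x) = 4·x + 1
  lim(x→∞) f'(x)/g'(x) = lim(x→∞) (12·x^2 + 6·x)/(4·x + 1)
  = ∞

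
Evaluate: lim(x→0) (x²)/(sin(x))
This is a 0/0 indeterminate form.

Apply L'Hôpital's rule: differentiate numerator and denominator separately.
  f(x) = x^2   ⇒   f'(x) = 2·x
  g(x) = sin(x)   ⇒   g'(x) = cos(x)
  lim(x→0) f'(x)/g'(x) = lim(x→0) (2·x)/(cos(x))
  = 0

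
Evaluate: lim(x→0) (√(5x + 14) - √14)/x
This is a standard limit.

Factor or rationalize the expression:
  lim(x→0) (√(5x + 14) - √14)/x = 5·sqrt(14)/28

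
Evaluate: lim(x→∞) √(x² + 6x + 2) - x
This is an ∞-∞ indeterminate form.

Combine fractions or rationalize to convert ∞-∞ to 0/0 form:
  lim(x→∞) √(x² + 6x + 2) - x = 3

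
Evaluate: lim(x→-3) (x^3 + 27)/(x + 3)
This is a standard limit.

Factor or rationalize the expression:
  lim(x→-3) (x^3 + 27)/(x + 3) = 27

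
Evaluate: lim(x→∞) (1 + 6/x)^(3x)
This is an exponential indeterminate form.

For exponential indeterminate forms, take the natural log:
  Let L = lim(x→∞) (1 + 6/x)^(3x)
  Then ln(L) = lim(x→∞) [exponent × ln(base)]
  Evaluate using L'Hôpital or standard limits, then exponentiate.
  L = e^(18)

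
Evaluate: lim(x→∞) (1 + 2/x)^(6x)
This is an exponential indeterminate form.

For exponential indeterminate forms, take the natural log:
  Let L = lim(x→∞) (1 + 2/x)^(6x)
  Then ln(L) = lim(x→∞) [exponent × ln(base)]
  Evaluate using L'Hôpital or standard limits, then exponentiate.
  L = e^(12)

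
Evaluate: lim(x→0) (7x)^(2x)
This is an exponential indeterminate form.

For exponential indeterminate forms, take the natural log:
  Let L = lim(x→0) (7x)^(2x)
  Then ln(L) = lim(x→0) [exponent × ln(base)]
  Evaluate using L'Hôpital or standard limits, then exponentiate.
  L = 1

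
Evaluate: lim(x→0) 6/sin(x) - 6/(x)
This is an ∞-∞ indeterminate form.

Combine fractions or rationalize to convert ∞-∞ to 0/0 form:
  lim(x→0) 6/sin(x) - 6/(x) = 0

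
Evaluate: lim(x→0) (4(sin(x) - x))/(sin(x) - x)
This is a 0/0 indeterminate form.

Apply L'Hôpital's rule: differentiate numerator and denominator separately.
  f(x) = -4·x + 4·sin(x)   ⇒   f'(x) = 4·cos(x) - 4
  g(x) = -x + sin(x)   ⇒   g'(x) = cos(x) - 1
  lim(x→0) f'(x)/g'(x) = lim(x→0) (4·cos(x) - 4)/(cos(x) - 1)
  = 4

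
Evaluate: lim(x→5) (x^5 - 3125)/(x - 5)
This is a standard limit.

Factor or rationalize the expression:
  lim(x→5) (x^5 - 3125)/(x - 5) = 3125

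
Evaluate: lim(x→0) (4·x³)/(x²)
This is a 0/0 indeterminate form.

Apply L'Hôpital's rule: differentiate numerator and denominator separately.
  f(x) = 4·x^3   ⇒   f'(x) = 12·x^2
  g(x) = x^2   ⇒   g'(x) = 2·x
  lim(x→0) f'(x)/g'(x) = lim(x→0) (12·x^2)/(2·x)
  = 0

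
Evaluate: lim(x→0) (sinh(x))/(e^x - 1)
This is a 0/0 indeterminate form.

Apply L'Hôpital's rule: differentiate numerator and denominator separately.
  f(x) = sinh(x)   ⇒   f'(x) = cosh(x)
  g(x) = e^(x) - 1   ⇒   g'(x) = e^(x)
  lim(x→0) f'(x)/g'(x) = lim(x→0) (cosh(x))/(e^(x))
  = 1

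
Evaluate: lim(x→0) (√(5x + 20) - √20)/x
This is a standard limit.

Factor or rationalize the expression:
  lim(x→0) (√(5x + 20) - √20)/x = sqrt(5)/4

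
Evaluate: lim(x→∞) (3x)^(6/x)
This is an exponential indeterminate form.

For exponential indeterminate forms, take the natural log:
  Let L = lim(x→∞) (3x)^(6/x)
  Then ln(L) = lim(x→∞) [exponent × ln(base)]
  Evaluate using L'Hôpital or standard limits, then exponentiate.
  L = 1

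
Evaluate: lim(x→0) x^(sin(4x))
This is an exponential indeterminate form.

For exponential indeterminate forms, take the natural log:
  Let L = lim(x→0) x^(sin(4x))
  Then ln(L) = lim(x→0) [exponent × ln(base)]
  Evaluate using L'Hôpital or standard limits, then exponentiate.
  L = 1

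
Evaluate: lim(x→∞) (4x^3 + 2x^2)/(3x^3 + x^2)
This is an ∞/∞ indeterminate form.

Apply L'Hôpital's rule: differentiate numerator and denominator separately.
  f(x) = 4·x^3 + 2·x^2   ⇒   f'(x) = 12·x^2 + 4·x
  g(x) = 3·x^3 + x^2   ⇒   g'(x) = 9·x^2 + 2·x
  lim(x→∞) f'(x)/g'(x) = lim(x→∞) (12·x^2 + 4·x)/(9·x^2 + 2·x)
  = 4/3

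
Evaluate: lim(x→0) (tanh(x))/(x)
This is a 0/0 indeterminate form.

Apply L'Hôpital's rule: differentiate numerator and denominator separately.
  f(x) = tanh(x)   ⇒   f'(x) = 1 - tanh(x)^2
  g(x) = x   ⇒   g'(x) = 1
  lim(x→0) f'(x)/g'(x) = lim(x→0) (1 - tanh(x)^2)/(1)
  = 1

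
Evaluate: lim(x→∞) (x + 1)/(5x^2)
This is an ∞/∞ indeterminate form.

Apply L'Hôpital's rule: differentiate numerator and denominator separately.
  f(x) = x + 1   ⇒   f'(x) = 1
  g(x) = 5·x^2   ⇒   g'(x) = 10·x
  lim(x→∞) f'(x)/g'(x) = lim(x→∞) (1)/(10·x)
  = 0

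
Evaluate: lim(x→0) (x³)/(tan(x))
This is a 0/0 indeterminate form.

Apply L'Hôpital's rule: differentiate numerator and denominator separately.
  f(x) = x^3   ⇒   f'(x) = 3·x^2
  g(x) = tan(x)   ⇒   g'(x) = tan(x)^2 + 1
  lim(x→0) f'(x)/g'(x) = lim(x→0) (3·x^2)/(tan(x)^2 + 1)
  = 0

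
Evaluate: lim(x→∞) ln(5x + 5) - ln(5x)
This is an ∞-∞ indeterminate form.

Combine fractions or rationalize to convert ∞-∞ to 0/0 form:
  lim(x→∞) ln(5x + 5) - ln(5x) = 0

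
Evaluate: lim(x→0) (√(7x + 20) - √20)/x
This is a standard limit.

Factor or rationalize the expression:
  lim(x→0) (√(7x + 20) - √20)/x = 7·sqrt(5)/20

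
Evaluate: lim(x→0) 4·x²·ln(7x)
This is a 0·∞ indeterminate form.

Rewrite 0·∞ as a quotient (0/0 or ∞/∞ form), then apply L'Hôpital's rule:
  lim(x→0) 4·x²·ln(7x) = 0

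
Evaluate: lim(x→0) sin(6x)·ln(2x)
This is a 0·∞ indeterminate form.

Rewrite 0·∞ as a quotient (0/0 or ∞/∞ form), then apply L'Hôpital's rule:
  lim(x→0) sin(6x)·ln(2x) = 0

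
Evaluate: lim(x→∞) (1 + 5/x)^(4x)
This is an exponential indeterminate form.

For exponential indeterminate forms, take the natural log:
  Let L = lim(x→∞) (1 + 5/x)^(4x)
  Then ln(L) = lim(x→∞) [exponent × ln(base)]
  Evaluate using L'Hôpital or standard limits, then exponentiate.
  L = e^(20)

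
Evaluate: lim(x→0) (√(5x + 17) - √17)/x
This is a standard limit.

Factor or rationalize the expression:
  lim(x→0) (√(5x + 17) - √17)/x = 5·sqrt(17)/34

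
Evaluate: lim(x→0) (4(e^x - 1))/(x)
This is a 0/0 indeterminate form.

Apply L'Hôpital's rule: differentiate numerator and denominator separately.
  f(x) = 4·e^(x) - 4   ⇒   f'(x) = 4·e^(x)
  g(x) = x   ⇒   g'(x) = 1
  lim(x→0) f'(x)/g'(x) = lim(x→0) (4·e^(x))/(1)
  = 4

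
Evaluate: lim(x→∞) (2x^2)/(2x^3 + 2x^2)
This is an ∞/∞ indeterminate form.

Apply L'Hôpital's rule: differentiate numerator and denominator separately.
  f(x) = 2·x^2   ⇒   f'(x) = 4·x
  g(x) = 2·x^3 + 2·x^2   ⇒   g'(x) = 6·x^2 + 4·x
  lim(x→∞) f'(x)/g'(x) = lim(x→∞) (4·x)/(6·x^2 + 4·x)
  = 0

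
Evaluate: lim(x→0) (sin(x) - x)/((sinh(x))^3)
This is a 0/0 indeterminate form.

Apply L'Hôpital's rule: differentiate numerator and denominator separately.
  f(x) = -x + sin(x)   ⇒   f'(x) = cos(x) - 1
  g(x) = sinh(x)^3   ⇒   g'(x) = 3·sinh(x)^2·cosh(x)
  lim(x→0) f'(x)/g'(x) = lim(x→0) (cos(x) - 1)/(3·sinh(x)^2·cosh(x))
  = -1/6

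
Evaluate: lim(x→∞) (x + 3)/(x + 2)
This is an ∞/∞ indeterminate form.

Apply L'Hôpital's rule: differentiate numerator and denominator separately.
  f(x) = x + 3   ⇒   f'(x) = 1
  g(x) = x + 2   ⇒   g'(x) = 1
  lim(x→∞) f'(x)/g'(x) = lim(x→∞) (1)/(1)
  = 1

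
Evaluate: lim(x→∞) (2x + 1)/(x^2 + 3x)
This is an ∞/∞ indeterminate form.

Apply L'Hôpital's rule: differentiate numerator and denominator separately.
  f(x) = 2·x + 1   ⇒   f'(x) = 2
  g(x) = x^2 + 3·x   ⇒   g'(x) = 2·x + 3
  lim(x→∞) f'(x)/g'(x) = lim(x→∞) (2)/(2·x + 3)
  = 0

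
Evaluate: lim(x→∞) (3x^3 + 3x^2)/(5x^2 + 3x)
This is an ∞/∞ indeterminate form.

Apply L'Hôpital's rule: differentiate numerator and denominator separately.
  f(x) = 3·x^3 + 3·x^2   ⇒   f'(x) = 9·x^2 + 6·x
  g(x) = 5·x^2 + 3·x   ⇒   g'(x) = 10·x + 3
  lim(x→∞) f'(x)/g'(x) = lim(x→∞) (9·x^2 + 6·x)/(10·x + 3)
  = ∞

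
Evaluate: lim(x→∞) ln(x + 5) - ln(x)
This is an ∞-∞ indeterminate form.

Combine fractions or rationalize to convert ∞-∞ to 0/0 form:
  lim(x→∞) ln(x + 5) - ln(x) = 0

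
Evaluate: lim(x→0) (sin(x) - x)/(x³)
This is a 0/0 indeterminate form.

Apply L'Hôpital's rule: differentiate numerator and denominator separately.
  f(x) = -x + sin(x)   ⇒   f'(x) = cos(x) - 1
  g(x) = x^3   ⇒   g'(x) = 3·x^2
  lim(x→0) f'(x)/g'(x) = lim(x→0) (cos(x) - 1)/(3·x^2)
  = -1/6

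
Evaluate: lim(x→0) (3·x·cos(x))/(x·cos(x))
This is a 0/0 indeterminate form.

Apply L'Hôpital's rule: differentiate numerator and denominator separately.
  f(x) = 3·x·cos(x)   ⇒   f'(x) = -3·x·sin(x) + 3·cos(x)
  g(x) = x·cos(x)   ⇒   g'(x) = -x·sin(x) + cos(x)
  lim(x→0) f'(x)/g'(x) = lim(x→0) (-3·x·sin(x) + 3·cos(x))/(-x·sin(x) + cos(x))
  = 3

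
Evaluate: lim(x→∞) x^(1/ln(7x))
This is an exponential indeterminate form.

For exponential indeterminate forms, take the natural log:
  Let L = lim(x→∞) x^(1/ln(7x))
  Then ln(L) = lim(x→∞) [exponent × ln(base)]
  Evaluate using L'Hôpital or standard limits, then exponentiate.
  L = e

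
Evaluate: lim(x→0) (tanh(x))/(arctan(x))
This is a 0/0 indeterminate form.

Apply L'Hôpital's rule: differentiate numerator and denominator separately.
  f(x) = tanh(x)   ⇒   f'(x) = 1 - tanh(x)^2
  g(x) = atan(x)   ⇒   g'(x) = 1/(x^2 + 1)
  lim(x→0) f'(x)/g'(x) = lim(x→0) (1 - tanh(x)^2)/(1/(x^2 + 1))
  = 1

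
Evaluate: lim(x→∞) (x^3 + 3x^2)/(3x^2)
This is an ∞/∞ indeterminate form.

Apply L'Hôpital's rule: differentiate numerator and denominator separately.
  f(x) = x^3 + 3·x^2   ⇒   f'(x) = 3·x^2 + 6·x
  g(x) = 3·x^2   ⇒   g'(x) = 6·x
  lim(x→∞) f'(x)/g'(x) = lim(x→∞) (3·x^2 + 6·x)/(6·x)
  = ∞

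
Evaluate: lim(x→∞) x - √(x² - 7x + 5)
This is an ∞-∞ indeterminate form.

Combine fractions or rationalize to convert ∞-∞ to 0/0 form:
  lim(x→∞) x - √(x² - 7x + 5) = 7/2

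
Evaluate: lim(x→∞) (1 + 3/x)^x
This is an exponential indeterminate form.

For exponential indeterminate forms, take the natural log:
  Let L = lim(x→∞) (1 + 3/x)^x
  Then ln(L) = lim(x→∞) [exponent × ln(base)]
  Evaluate using L'Hôpital or standard limits, then exponentiate.
  L = e^(3)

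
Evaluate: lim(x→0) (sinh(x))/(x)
This is a 0/0 indeterminate form.

Apply L'Hôpital's rule: differentiate numerator and denominator separately.
  f(x) = sinh(x)   ⇒   f'(x) = cosh(x)
  g(x) = x   ⇒   g'(x) = 1
  lim(x→0) f'(x)/g'(x) = lim(x→0) (cosh(x))/(1)
  = 1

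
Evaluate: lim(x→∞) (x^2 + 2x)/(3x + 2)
This is an ∞/∞ indeterminate form.

Apply L'Hôpital's rule: differentiate numerator and denominator separately.
  f(x) = x^2 + 2·x   ⇒   f'(x) = 2·x + 2
  g(x) = 3·x + 2   ⇒   g'(x) = 3
  lim(x→∞) f'(x)/g'(x) = lim(x→∞) (2·x + 2)/(3)
  = ∞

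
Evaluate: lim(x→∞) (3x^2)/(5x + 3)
This is an ∞/∞ indeterminate form.

Apply L'Hôpital's rule: differentiate numerator and denominator separately.
  f(x) = 3·x^2   ⇒   f'(x) = 6·x
  g(x) = 5·x + 3   ⇒   g'(x) = 5
  lim(x→∞) f'(x)/g'(x) = lim(x→∞) (6·x)/(5)
  = ∞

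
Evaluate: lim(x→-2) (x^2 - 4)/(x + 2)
This is a standard limit.

Factor or rationalize the expression:
  lim(x→-2) (x^2 - 4)/(x + 2) = -4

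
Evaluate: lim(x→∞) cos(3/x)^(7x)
This is an exponential indeterminate form.

For exponential indeterminate forms, take the natural log:
  Let L = lim(x→∞) cos(3/x)^(7x)
  Then ln(L) = lim(x→∞) [exponent × ln(base)]
  Evaluate using L'Hôpital or standard limits, then exponentiate.
  L = 1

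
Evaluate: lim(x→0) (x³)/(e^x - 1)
This is a 0/0 indeterminate form.

Apply L'Hôpital's rule: differentiate numerator and denominator separately.
  f(x) = x^3   ⇒   f'(x) = 3·x^2
  g(x) = e^(x) - 1   ⇒   g'(x) = e^(x)
  lim(x→0) f'(x)/g'(x) = lim(x→0) (3·x^2)/(e^(x))
  = 0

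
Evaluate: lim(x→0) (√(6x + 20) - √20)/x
This is a standard limit.

Factor or rationalize the expression:
  lim(x→0) (√(6x + 20) - √20)/x = 3·sqrt(5)/10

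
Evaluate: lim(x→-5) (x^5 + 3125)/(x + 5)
This is a standard limit.

Factor or rationalize the expression:
  lim(x→-5) (x^5 + 3125)/(x + 5) = 3125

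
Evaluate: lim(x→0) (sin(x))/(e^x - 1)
This is a 0/0 indeterminate form.

Apply L'Hôpital's rule: differentiate numerator and denominator separately.
  f(x) = sin(x)   ⇒   f'(x) = cos(x)
  g(x) = e^(x) - 1   ⇒   g'(x) = e^(x)
  lim(x→0) f'(x)/g'(x) = lim(x→0) (cos(x))/(e^(x))
  = 1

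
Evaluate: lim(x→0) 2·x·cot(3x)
This is a 0·∞ indeterminate form.

Rewrite 0·∞ as a quotient (0/0 or ∞/∞ form), then apply L'Hôpital's rule:
  lim(x→0) 2·x·cot(3x) = 2/3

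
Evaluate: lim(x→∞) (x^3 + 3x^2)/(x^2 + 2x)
This is an ∞/∞ indeterminate form.

Apply L'Hôpital's rule: differentiate numerator and denominator separately.
  f(x) = x^3 + 3·x^2   ⇒   f'(x) = 3·x^2 + 6·x
  g(x) = x^2 + 2·x   ⇒   g'(x) = 2·x + 2
  lim(x→∞) f'(x)/g'(x) = lim(x→∞) (3·x^2 + 6·x)/(2·x + 2)
  = ∞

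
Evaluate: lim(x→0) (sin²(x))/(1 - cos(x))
This is a 0/0 indeterminate form.

Apply L'Hôpital's rule: differentiate numerator and denominator separately.
  f(x) = sin(x)^2   ⇒   f'(x) = 2·sin(x)·cos(x)
  g(x) = 1 - cos(x)   ⇒   g'(x) = sin(x)
  lim(x→0) f'(x)/g'(x) = lim(x→0) (2·sin(x)·cos(x))/(sin(x))
  = 2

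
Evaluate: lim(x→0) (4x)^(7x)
This is an exponential indeterminate form.

For exponential indeterminate forms, take the natural log:
  Let L = lim(x→0) (4x)^(7x)
  Then ln(L) = lim(x→0) [exponent × ln(base)]
  Evaluate using L'Hôpital or standard limits, then exponentiate.
  L = 1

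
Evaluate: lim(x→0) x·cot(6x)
This is a 0·∞ indeterminate form.

Rewrite 0·∞ as a quotient (0/0 or ∞/∞ form), then apply L'Hôpital's rule:
  lim(x→0) x·cot(6x) = 1/6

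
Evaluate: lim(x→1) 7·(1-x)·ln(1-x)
This is a 0·∞ indeterminate form.

Rewrite 0·∞ as a quotient (0/0 or ∞/∞ form), then apply L'Hôpital's rule:
  lim(x→1) 7·(1-x)·ln(1-x) = 0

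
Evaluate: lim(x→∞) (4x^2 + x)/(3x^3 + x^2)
This is an ∞/∞ indeterminate form.

Apply L'Hôpital's rule: differentiate numerator and denominator separately.
  f(x) = 4·x^2 + x   ⇒   f'(x) = 8·x + 1
  g(x) = 3·x^3 + x^2   ⇒   g'(x) = 9·x^2 + 2·x
  lim(x→∞) f'(x)/g'(x) = lim(x→∞) (8·x + 1)/(9·x^2 + 2·x)
  = 0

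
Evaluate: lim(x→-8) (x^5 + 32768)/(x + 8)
This is a standard limit.

Factor or rationalize the expression:
  lim(x→-8) (x^5 + 32768)/(x + 8) = 20480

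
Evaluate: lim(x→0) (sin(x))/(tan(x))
This is a 0/0 indeterminate form.

Apply L'Hôpital's rule: differentiate numerator and denominator separately.
  f(x) = sin(x)   ⇒   f'(x) = cos(x)
  g(x) = tan(x)   ⇒   g'(x) = tan(x)^2 + 1
  lim(x→0) f'(x)/g'(x) = lim(x→0) (cos(x))/(tan(x)^2 + 1)
  = 1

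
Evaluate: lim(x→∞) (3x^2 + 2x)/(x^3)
This is an ∞/∞ indeterminate form.

Apply L'Hôpital's rule: differentiate numerator and denominator separately.
  f(x) = 3·x^2 + 2·x   ⇒   f'(x) = 6·x + 2
  g(x) = x^3   ⇒   g'(x) = 3·x^2
  lim(x→∞) f'(x)/g'(x) = lim(x→∞) (6·x + 2)/(3·x^2)
  = 0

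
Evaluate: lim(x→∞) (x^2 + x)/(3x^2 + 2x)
This is an ∞/∞ indeterminate form.

Apply L'Hôpital's rule: differentiate numerator and denominator separately.
  f(x) = x^2 + x   ⇒   f'(x) = 2·x + 1
  g(x) = 3·x^2 + 2·x   ⇒   g'(x) = 6·x + 2
  lim(x→∞) f'(x)/g'(x) = lim(x→∞) (2·x + 1)/(6·x + 2)
  = 1/3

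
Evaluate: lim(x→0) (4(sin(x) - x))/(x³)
This is a 0/0 indeterminate form.

Apply L'Hôpital's rule: differentiate numerator and denominator separately.
  f(x) = -4·x + 4·sin(x)   ⇒   f'(x) = 4·cos(x) - 4
  g(x) = x^3   ⇒   g'(x) = 3·x^2
  lim(x→0) f'(x)/g'(x) = lim(x→0) (4·cos(x) - 4)/(3·x^2)
  = -2/3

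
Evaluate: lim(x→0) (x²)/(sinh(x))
This is a 0/0 indeterminate form.

Apply L'Hôpital's rule: differentiate numerator and denominator separately.
  f(x) = x^2   ⇒   f'(x) = 2·x
  g(x) = sinh(x)   ⇒   g'(x) = cosh(x)
  lim(x→0) f'(x)/g'(x) = lim(x→0) (2·x)/(cosh(x))
  = 0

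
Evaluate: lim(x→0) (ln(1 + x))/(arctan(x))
This is a 0/0 indeterminate form.

Apply L'Hôpital's rule: differentiate numerator and denominator separately.
  f(x) = ln(x + 1)   ⇒   f'(x) = 1/(x + 1)
  g(x) = atan(x)   ⇒   g'(x) = 1/(x^2 + 1)
  lim(x→0) f'(x)/g'(x) = lim(x→0) (1/(x + 1))/(1/(x^2 + 1))
  = 1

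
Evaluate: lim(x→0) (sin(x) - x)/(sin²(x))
This is a 0/0 indeterminate form.

Apply L'Hôpital's rule: differentiate numerator and denominator separately.
  f(x) = -x + sin(x)   ⇒   f'(x) = cos(x) - 1
  g(x) = sin(x)^2   ⇒   g'(x) = 2·sin(x)·cos(x)
  lim(x→0) f'(x)/g'(x) = lim(x→0) (cos(x) - 1)/(2·sin(x)·cos(x))
  = 0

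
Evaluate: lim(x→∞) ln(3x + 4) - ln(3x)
This is an ∞-∞ indeterminate form.

Combine fractions or rationalize to convert ∞-∞ to 0/0 form:
  lim(x→∞) ln(3x + 4) - ln(3x) = 0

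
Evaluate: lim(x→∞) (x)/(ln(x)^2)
This is an ∞/∞ indeterminate form.

Apply L'Hôpital's rule: differentiate numerator and denominator separately.
  f(x) = x   ⇒   f'(x) = 1
  g(x) = ln(x)^2   ⇒   g'(x) = 2·ln(x)/x
  lim(x→∞) f'(x)/g'(x) = lim(x→∞) (1)/(2·ln(x)/x)
  = ∞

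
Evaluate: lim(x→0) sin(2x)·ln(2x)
This is a 0·∞ indeterminate form.

Rewrite 0·∞ as a quotient (0/0 or ∞/∞ form), then apply L'Hôpital's rule:
  lim(x→0) sin(2x)·ln(2x) = 0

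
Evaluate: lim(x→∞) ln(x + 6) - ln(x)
This is an ∞-∞ indeterminate form.

Combine fractions or rationalize to convert ∞-∞ to 0/0 form:
  lim(x→∞) ln(x + 6) - ln(x) = 0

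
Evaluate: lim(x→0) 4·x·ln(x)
This is a 0·∞ indeterminate form.

Rewrite 0·∞ as a quotient (0/0 or ∞/∞ form), then apply L'Hôpital's rule:
  lim(x→0) 4·x·ln(x) = 0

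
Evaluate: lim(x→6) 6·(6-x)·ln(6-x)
This is a 0·∞ indeterminate form.

Rewrite 0·∞ as a quotient (0/0 or ∞/∞ form), then apply L'Hôpital's rule:
  lim(x→6) 6·(6-x)·ln(6-x) = 0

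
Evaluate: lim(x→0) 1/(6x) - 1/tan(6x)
This is an ∞-∞ indeterminate form.

Combine fractions or rationalize to convert ∞-∞ to 0/0 form:
  lim(x→0) 1/(6x) - 1/tan(6x) = 0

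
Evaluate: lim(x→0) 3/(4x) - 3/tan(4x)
This is an ∞-∞ indeterminate form.

Combine fractions or rationalize to convert ∞-∞ to 0/0 form:
  lim(x→0) 3/(4x) - 3/tan(4x) = 0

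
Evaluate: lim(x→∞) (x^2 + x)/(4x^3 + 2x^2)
This is an ∞/∞ indeterminate form.

Apply L'Hôpital's rule: differentiate numerator and denominator separately.
  f(x) = x^2 + x   ⇒   f'(x) = 2·x + 1
  g(x) = 4·x^3 + 2·x^2   ⇒   g'(x) = 12·x^2 + 4·x
  lim(x→∞) f'(x)/g'(x) = lim(x→∞) (2·x + 1)/(12·x^2 + 4·x)
  = 0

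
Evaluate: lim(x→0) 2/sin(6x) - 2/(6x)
This is an ∞-∞ indeterminate form.

Combine fractions or rationalize to convert ∞-∞ to 0/0 form:
  lim(x→0) 2/sin(6x) - 2/(6x) = 0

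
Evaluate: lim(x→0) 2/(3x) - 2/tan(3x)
This is an ∞-∞ indeterminate form.

Combine fractions or rationalize to convert ∞-∞ to 0/0 form:
  lim(x→0) 2/(3x) - 2/tan(3x) = 0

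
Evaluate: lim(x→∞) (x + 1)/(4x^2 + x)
This is an ∞/∞ indeterminate form.

Apply L'Hôpital's rule: differentiate numerator and denominator separately.
  f(x) = x + 1   ⇒   f'(x) = 1
  g(x) = 4·x^2 + x   ⇒   g'(x) = 8·x + 1
  lim(x→∞) f'(x)/g'(x) = lim(x→∞) (1)/(8·x + 1)
  = 0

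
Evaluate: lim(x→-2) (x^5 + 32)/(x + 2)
This is a standard limit.

Factor or rationalize the expression:
  lim(x→-2) (x^5 + 32)/(x + 2) = 80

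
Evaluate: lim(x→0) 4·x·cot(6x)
This is a 0·∞ indeterminate form.

Rewrite 0·∞ as a quotient (0/0 or ∞/∞ form), then apply L'Hôpital's rule:
  lim(x→0) 4·x·cot(6x) = 2/3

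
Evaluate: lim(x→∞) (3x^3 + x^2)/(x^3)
This is an ∞/∞ indeterminate form.

Apply L'Hôpital's rule: differentiate numerator and denominator separately.
  f(x) = 3·x^3 + x^2   ⇒   f'(x) = 9·x^2 + 2·x
  g(x) = x^3   ⇒   g'(x) = 3·x^2
  lim(x→∞) f'(x)/g'(x) = lim(x→∞) (9·x^2 + 2·x)/(3·x^2)
  = 3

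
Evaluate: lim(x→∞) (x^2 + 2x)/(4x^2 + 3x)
This is an ∞/∞ indeterminate form.

Apply L'Hôpital's rule: differentiate numerator and denominator separately.
  f(x) = x^2 + 2·x   ⇒   f'(x) = 2·x + 2
  g(x) = 4·x^2 + 3·x   ⇒   g'(x) = 8·x + 3
  lim(x→∞) f'(x)/g'(x) = lim(x→∞) (2·x + 2)/(8·x + 3)
  = 1/4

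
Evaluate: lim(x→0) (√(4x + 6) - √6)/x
This is a standard limit.

Factor or rationalize the expression:
  lim(x→0) (√(4x + 6) - √6)/x = sqrt(6)/3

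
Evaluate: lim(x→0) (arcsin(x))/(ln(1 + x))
This is a 0/0 indeterminate form.

Apply L'Hôpital's rule: differentiate numerator and denominator separately.
  f(x) = asin(x)   ⇒   f'(x) = 1/sqrt(1 - x^2)
  g(x) = ln(x + 1)   ⇒   g'(x) = 1/(x + 1)
  lim(x→0) f'(x)/g'(x) = lim(x→0) (1/sqrt(1 - x^2))/(1/(x + 1))
  = 1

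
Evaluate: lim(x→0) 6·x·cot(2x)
This is a 0·∞ indeterminate form.

Rewrite 0·∞ as a quotient (0/0 or ∞/∞ form), then apply L'Hôpital's rule:
  lim(x→0) 6·x·cot(2x) = 3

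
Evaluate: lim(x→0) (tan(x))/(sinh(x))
This is a 0/0 indeterminate form.

Apply L'Hôpital's rule: differentiate numerator and denominator separately.
  f(x) = tan(x)   ⇒   f'(x) = tan(x)^2 + 1
  g(x) = sinh(x)   ⇒   g'(x) = cosh(x)
  lim(x→0) f'(x)/g'(x) = lim(x→0) (tan(x)^2 + 1)/(cosh(x))
  = 1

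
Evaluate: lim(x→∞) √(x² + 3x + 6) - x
This is an ∞-∞ indeterminate form.

Combine fractions or rationalize to convert ∞-∞ to 0/0 form:
  lim(x→∞) √(x² + 3x + 6) - x = 3/2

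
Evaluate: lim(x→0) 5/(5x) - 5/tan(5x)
This is an ∞-∞ indeterminate form.

Combine fractions or rationalize to convert ∞-∞ to 0/0 form:
  lim(x→0) 5/(5x) - 5/tan(5x) = 0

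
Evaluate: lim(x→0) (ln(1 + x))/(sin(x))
This is a 0/0 indeterminate form.

Apply L'Hôpital's rule: differentiate numerator and denominator separately.
  f(x) = ln(x + 1)   ⇒   f'(x) = 1/(x + 1)
  g(x) = sin(x)   ⇒   g'(x) = cos(x)
  lim(x→0) f'(x)/g'(x) = lim(x→0) (1/(x + 1))/(cos(x))
  = 1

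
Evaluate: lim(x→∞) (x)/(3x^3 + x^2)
This is an ∞/∞ indeterminate form.

Apply L'Hôpital's rule: differentiate numerator and denominator separately.
  f(x) = x   ⇒   f'(x) = 1
  g(x) = 3·x^3 + x^2   ⇒   g'(x) = 9·x^2 + 2·x
  lim(x→∞) f'(x)/g'(x) = lim(x→∞) (1)/(9·x^2 + 2·x)
  = 0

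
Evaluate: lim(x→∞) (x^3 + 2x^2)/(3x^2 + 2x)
This is an ∞/∞ indeterminate form.

Apply L'Hôpital's rule: differentiate numerator and denominator separately.
  f(x) = x^3 + 2·x^2   ⇒   f'(x) = 3·x^2 + 4·x
  g(x) = 3·x^2 + 2·x   ⇒   g'(x) = 6·x + 2
  lim(x→∞) f'(x)/g'(x) = lim(x→∞) (3·x^2 + 4·x)/(6·x + 2)
  = ∞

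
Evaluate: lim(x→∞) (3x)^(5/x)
This is an exponential indeterminate form.

For exponential indeterminate forms, take the natural log:
  Let L = lim(x→∞) (3x)^(5/x)
  Then ln(L) = lim(x→∞) [exponent × ln(base)]
  Evaluate using L'Hôpital or standard limits, then exponentiate.
  L = 1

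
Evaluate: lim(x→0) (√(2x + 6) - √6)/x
This is a standard limit.

Factor or rationalize the expression:
  lim(x→0) (√(2x + 6) - √6)/x = sqrt(6)/6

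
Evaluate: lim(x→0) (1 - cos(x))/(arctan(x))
This is a 0/0 indeterminate form.

Apply L'Hôpital's rule: differentiate numerator and denominator separately.
  f(x) = 1 - cos(x)   ⇒   f'(x) = sin(x)
  g(x) = atan(x)   ⇒   g'(x) = 1/(x^2 + 1)
  lim(x→0) f'(x)/g'(x) = lim(x→0) (sin(x))/(1/(x^2 + 1))
  = 0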